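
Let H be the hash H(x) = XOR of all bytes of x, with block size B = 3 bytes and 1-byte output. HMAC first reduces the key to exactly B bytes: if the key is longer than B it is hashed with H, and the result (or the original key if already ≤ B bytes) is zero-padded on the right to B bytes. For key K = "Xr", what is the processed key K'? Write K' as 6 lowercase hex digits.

Key "Xr" = 58 72 is 2 bytes ≤ B = 3; zero-pad to 3 bytes: K' = 58 72 00.

587200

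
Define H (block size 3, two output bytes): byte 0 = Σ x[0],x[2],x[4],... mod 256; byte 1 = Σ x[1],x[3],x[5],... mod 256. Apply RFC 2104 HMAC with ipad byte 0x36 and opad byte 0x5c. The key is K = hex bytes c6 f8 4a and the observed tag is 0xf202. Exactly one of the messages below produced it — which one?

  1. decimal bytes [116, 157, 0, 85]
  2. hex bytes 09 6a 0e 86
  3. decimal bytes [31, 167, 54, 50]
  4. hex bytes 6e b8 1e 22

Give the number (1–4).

Key hex bytes c6 f8 4a is exactly B = 3 bytes: K' = c6 f8 4a.
K' ⊕ ipad = f0 ce 7c; K' ⊕ opad = 9a a4 16.
m1: inner = H(f0 ce 7c 74 9d 00 55) = 5e 42; tag = H(9a a4 16 5e 42) = f202 ← matches
m2: inner = H(f0 ce 7c 09 6a 0e 86) = 5c e5; tag = H(9a a4 16 5c e5) = 9500
m3: inner = H(f0 ce 7c 1f a7 36 32) = 45 23; tag = H(9a a4 16 45 23) = d3e9
m4: inner = H(f0 ce 7c 6e b8 1e 22) = 46 5a; tag = H(9a a4 16 46 5a) = 0aea

1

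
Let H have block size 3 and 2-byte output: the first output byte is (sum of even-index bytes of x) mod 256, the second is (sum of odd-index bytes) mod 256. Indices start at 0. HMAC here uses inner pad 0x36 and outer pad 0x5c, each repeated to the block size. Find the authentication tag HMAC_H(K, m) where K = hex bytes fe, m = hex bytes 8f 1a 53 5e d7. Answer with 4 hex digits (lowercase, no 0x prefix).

edd2

Key hex bytes fe is 1 byte ≤ B = 3; zero-pad to 3 bytes: K' = fe 00 00.
K' ⊕ ipad = c8 36 36.  K' ⊕ opad = a2 5c 5c.
Inner input = (K'⊕ipad) ∥ m = c8 36 36 ∥ 8f 1a 53 5e d7.
Inner hash: even-index sum = 374 mod 256 = 118; odd-index sum = 495 mod 256 = 239 → 76 ef.
Outer input = (K'⊕opad) ∥ inner = a2 5c 5c ∥ 76 ef.
Outer hash (tag): even-index sum = 493 mod 256 = 237; odd-index sum = 210 mod 256 = 210 → ed d2.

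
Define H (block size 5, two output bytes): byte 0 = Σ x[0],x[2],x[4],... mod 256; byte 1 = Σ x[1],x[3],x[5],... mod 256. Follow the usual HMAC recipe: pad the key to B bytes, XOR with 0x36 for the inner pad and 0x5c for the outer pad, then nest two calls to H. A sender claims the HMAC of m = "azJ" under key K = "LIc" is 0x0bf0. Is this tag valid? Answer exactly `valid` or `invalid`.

valid

Key "LIc" = 4c 49 63 is 3 bytes ≤ B = 5; zero-pad to 5 bytes: K' = 4c 49 63 00 00.
K' ⊕ ipad = 7a 7f 55 36 36; K' ⊕ opad = 10 15 3f 5c 5c.
Inner hash: even-index sum = 383 mod 256 = 127; odd-index sum = 352 mod 256 = 96 → 7f 60.
Outer hash (recomputed tag): even-index sum = 267 mod 256 = 11; odd-index sum = 240 mod 256 = 240 → 0b f0.
Recomputed tag = 0bf0; claimed = 0bf0 → match.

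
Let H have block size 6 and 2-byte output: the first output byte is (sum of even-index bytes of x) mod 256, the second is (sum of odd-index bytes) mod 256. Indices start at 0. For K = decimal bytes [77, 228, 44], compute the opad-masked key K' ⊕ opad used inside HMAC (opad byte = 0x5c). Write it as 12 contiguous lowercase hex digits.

11b8705c5c5c

Key decimal bytes [77, 228, 44] = 4d e4 2c is 3 bytes ≤ B = 6; zero-pad to 6 bytes: K' = 4d e4 2c 00 00 00.
XOR each byte with 0x5c: 4d⊕5c=11, e4⊕5c=b8, 2c⊕5c=70, 00⊕5c=5c, 00⊕5c=5c, 00⊕5c=5c.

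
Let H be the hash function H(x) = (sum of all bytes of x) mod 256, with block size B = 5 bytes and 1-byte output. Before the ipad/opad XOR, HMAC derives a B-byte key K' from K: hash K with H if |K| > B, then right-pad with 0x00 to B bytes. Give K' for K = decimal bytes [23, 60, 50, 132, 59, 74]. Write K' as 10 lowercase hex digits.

8e00000000

|K| = 6 > B = 5, so first hash the key.
H(K): sum = 23+60+50+132+59+74 = 398; mod 256 = 142 → 8e.
Zero-pad H(K) = 8e to 5 bytes: K' = 8e 00 00 00 00.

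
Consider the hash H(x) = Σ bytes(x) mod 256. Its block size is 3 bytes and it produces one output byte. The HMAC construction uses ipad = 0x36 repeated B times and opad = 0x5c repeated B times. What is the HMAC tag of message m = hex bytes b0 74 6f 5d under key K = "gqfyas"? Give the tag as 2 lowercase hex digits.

a8

Key "gqfyas" = 67 71 66 79 61 73 is 6 bytes > B = 3, so hash it first: H(key) = 8b, then zero-pad to 3 bytes: K' = 8b 00 00.
K' ⊕ ipad = bd 36 36.  K' ⊕ opad = d7 5c 5c.
Inner input = (K'⊕ipad) ∥ m = bd 36 36 ∥ b0 74 6f 5d.
Inner hash: sum = 189+54+54+176+116+111+93 = 793; mod 256 = 25 → 19.
Outer input = (K'⊕opad) ∥ inner = d7 5c 5c ∥ 19.
Outer hash (tag): sum = 215+92+92+25 = 424; mod 256 = 168 → a8.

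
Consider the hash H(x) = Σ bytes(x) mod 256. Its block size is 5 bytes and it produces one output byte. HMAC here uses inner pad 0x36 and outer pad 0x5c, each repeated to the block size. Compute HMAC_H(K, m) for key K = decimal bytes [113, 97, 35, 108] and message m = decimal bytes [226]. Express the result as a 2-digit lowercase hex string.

Key decimal bytes [113, 97, 35, 108] = 71 61 23 6c is 4 bytes ≤ B = 5; zero-pad to 5 bytes: K' = 71 61 23 6c 00.
K' ⊕ ipad = 47 57 15 5a 36.  K' ⊕ opad = 2d 3d 7f 30 5c.
Inner input = (K'⊕ipad) ∥ m = 47 57 15 5a 36 ∥ e2.
Inner hash: sum = 71+87+21+90+54+226 = 549; mod 256 = 37 → 25.
Outer input = (K'⊕opad) ∥ inner = 2d 3d 7f 30 5c ∥ 25.
Outer hash (tag): sum = 45+61+127+48+92+37 = 410; mod 256 = 154 → 9a.

9a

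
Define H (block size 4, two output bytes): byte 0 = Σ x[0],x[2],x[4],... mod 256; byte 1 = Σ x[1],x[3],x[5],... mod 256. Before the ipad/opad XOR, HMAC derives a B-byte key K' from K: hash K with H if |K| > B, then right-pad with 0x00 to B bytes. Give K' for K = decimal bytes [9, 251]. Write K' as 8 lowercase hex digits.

09fb0000

Key decimal bytes [9, 251] = 09 fb is 2 bytes ≤ B = 4; zero-pad to 4 bytes: K' = 09 fb 00 00.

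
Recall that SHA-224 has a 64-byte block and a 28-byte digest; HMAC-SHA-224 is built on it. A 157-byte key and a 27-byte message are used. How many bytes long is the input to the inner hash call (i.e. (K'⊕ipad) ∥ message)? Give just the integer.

Key is 157 > 64 bytes, so it is hashed to 28 bytes then zero-padded to 64: |K'| = 64.
Inner input = (K'⊕ipad) ∥ m → 64 + 27 = 91 bytes.

91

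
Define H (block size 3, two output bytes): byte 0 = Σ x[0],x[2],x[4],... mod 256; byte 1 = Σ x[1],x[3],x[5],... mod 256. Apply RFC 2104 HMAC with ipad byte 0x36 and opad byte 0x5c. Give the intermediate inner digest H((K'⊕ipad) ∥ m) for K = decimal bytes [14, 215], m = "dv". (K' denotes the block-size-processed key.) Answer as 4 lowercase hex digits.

e445

Key decimal bytes [14, 215] = 0e d7 is 2 bytes ≤ B = 3; zero-pad to 3 bytes: K' = 0e d7 00.
K' ⊕ ipad = 38 e1 36.
Inner input = 38 e1 36 ∥ 64 76.
Inner hash: even-index sum = 228 mod 256 = 228; odd-index sum = 325 mod 256 = 69 → e4 45.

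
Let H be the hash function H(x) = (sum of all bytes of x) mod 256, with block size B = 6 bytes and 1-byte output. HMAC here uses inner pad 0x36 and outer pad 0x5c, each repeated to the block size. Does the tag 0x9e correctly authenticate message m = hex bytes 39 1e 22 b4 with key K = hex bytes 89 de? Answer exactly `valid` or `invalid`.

Key hex bytes 89 de is 2 bytes ≤ B = 6; zero-pad to 6 bytes: K' = 89 de 00 00 00 00.
K' ⊕ ipad = bf e8 36 36 36 36; K' ⊕ opad = d5 82 5c 5c 5c 5c.
Inner hash: sum = 191+232+54+54+54+54+57+30+34+180 = 940; mod 256 = 172 → ac.
Outer hash (recomputed tag): sum = 213+130+92+92+92+92+172 = 883; mod 256 = 115 → 73.
Recomputed tag = 73; claimed = 9e → mismatch.

invalid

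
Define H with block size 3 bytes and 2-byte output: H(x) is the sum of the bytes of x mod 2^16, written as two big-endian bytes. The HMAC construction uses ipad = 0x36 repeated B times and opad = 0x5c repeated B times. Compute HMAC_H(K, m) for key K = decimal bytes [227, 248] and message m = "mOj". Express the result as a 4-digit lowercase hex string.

02c0

Key decimal bytes [227, 248] = e3 f8 is 2 bytes ≤ B = 3; zero-pad to 3 bytes: K' = e3 f8 00.
K' ⊕ ipad = d5 ce 36.  K' ⊕ opad = bf a4 5c.
Inner input = (K'⊕ipad) ∥ m = d5 ce 36 ∥ 6d 4f 6a.
Inner hash: sum = 213+206+54+109+79+106 = 767 → 02 ff.
Outer input = (K'⊕opad) ∥ inner = bf a4 5c ∥ 02 ff.
Outer hash (tag): sum = 191+164+92+2+255 = 704 → 02 c0.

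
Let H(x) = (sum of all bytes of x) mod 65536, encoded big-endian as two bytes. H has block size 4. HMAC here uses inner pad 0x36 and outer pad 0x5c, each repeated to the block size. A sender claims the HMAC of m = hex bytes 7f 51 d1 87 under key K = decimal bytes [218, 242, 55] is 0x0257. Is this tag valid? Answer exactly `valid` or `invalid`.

invalid

Key decimal bytes [218, 242, 55] = da f2 37 is 3 bytes ≤ B = 4; zero-pad to 4 bytes: K' = da f2 37 00.
K' ⊕ ipad = ec c4 01 36; K' ⊕ opad = 86 ae 6b 5c.
Inner hash: sum = 236+196+1+54+127+81+209+135 = 1039 → 04 0f.
Outer hash (recomputed tag): sum = 134+174+107+92+4+15 = 526 → 02 0e.
Recomputed tag = 020e; claimed = 0257 → mismatch.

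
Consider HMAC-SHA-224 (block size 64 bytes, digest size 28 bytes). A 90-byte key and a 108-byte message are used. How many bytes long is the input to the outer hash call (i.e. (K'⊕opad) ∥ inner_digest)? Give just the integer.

92

Key is 90 > 64 bytes, so it is hashed to 28 bytes then zero-padded to 64: |K'| = 64.
Outer input = (K'⊕opad) ∥ H(inner) → 64 + 28 = 92 bytes.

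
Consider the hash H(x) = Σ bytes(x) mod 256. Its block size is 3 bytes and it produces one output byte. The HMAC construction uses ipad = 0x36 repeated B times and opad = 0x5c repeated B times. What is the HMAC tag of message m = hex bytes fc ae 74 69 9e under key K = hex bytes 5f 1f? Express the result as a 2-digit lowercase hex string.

Key hex bytes 5f 1f is 2 bytes ≤ B = 3; zero-pad to 3 bytes: K' = 5f 1f 00.
K' ⊕ ipad = 69 29 36.  K' ⊕ opad = 03 43 5c.
Inner input = (K'⊕ipad) ∥ m = 69 29 36 ∥ fc ae 74 69 9e.
Inner hash: sum = 105+41+54+252+174+116+105+158 = 1005; mod 256 = 237 → ed.
Outer input = (K'⊕opad) ∥ inner = 03 43 5c ∥ ed.
Outer hash (tag): sum = 3+67+92+237 = 399; mod 256 = 143 → 8f.

8f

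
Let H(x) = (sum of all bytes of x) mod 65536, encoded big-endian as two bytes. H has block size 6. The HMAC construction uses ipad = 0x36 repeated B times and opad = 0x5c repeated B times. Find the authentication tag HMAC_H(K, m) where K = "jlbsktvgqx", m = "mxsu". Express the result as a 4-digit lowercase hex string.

0214

Key "jlbsktvgqx" = 6a 6c 62 73 6b 74 76 67 71 78 is 10 bytes > B = 6, so hash it first: H(key) = 04 50, then zero-pad to 6 bytes: K' = 04 50 00 00 00 00.
K' ⊕ ipad = 32 66 36 36 36 36.  K' ⊕ opad = 58 0c 5c 5c 5c 5c.
Inner input = (K'⊕ipad) ∥ m = 32 66 36 36 36 36 ∥ 6d 78 73 75.
Inner hash: sum = 50+102+54+54+54+54+109+120+115+117 = 829 → 03 3d.
Outer input = (K'⊕opad) ∥ inner = 58 0c 5c 5c 5c 5c ∥ 03 3d.
Outer hash (tag): sum = 88+12+92+92+92+92+3+61 = 532 → 02 14.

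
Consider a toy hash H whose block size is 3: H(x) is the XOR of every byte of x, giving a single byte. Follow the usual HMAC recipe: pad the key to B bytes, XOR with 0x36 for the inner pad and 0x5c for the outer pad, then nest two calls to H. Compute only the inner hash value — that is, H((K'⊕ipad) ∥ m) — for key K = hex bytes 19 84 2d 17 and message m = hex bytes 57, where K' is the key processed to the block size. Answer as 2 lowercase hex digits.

Key hex bytes 19 84 2d 17 is 4 bytes > B = 3, so hash it first: H(key) = a7, then zero-pad to 3 bytes: K' = a7 00 00.
K' ⊕ ipad = 91 36 36.
Inner input = 91 36 36 ∥ 57.
Inner hash: XOR 91⊕36⊕36⊕57 = c6.

c6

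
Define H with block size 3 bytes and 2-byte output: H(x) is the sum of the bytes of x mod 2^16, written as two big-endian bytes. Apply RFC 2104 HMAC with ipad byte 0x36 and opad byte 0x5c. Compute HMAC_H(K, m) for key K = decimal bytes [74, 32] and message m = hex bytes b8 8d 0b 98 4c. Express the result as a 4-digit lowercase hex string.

Key decimal bytes [74, 32] = 4a 20 is 2 bytes ≤ B = 3; zero-pad to 3 bytes: K' = 4a 20 00.
K' ⊕ ipad = 7c 16 36.  K' ⊕ opad = 16 7c 5c.
Inner input = (K'⊕ipad) ∥ m = 7c 16 36 ∥ b8 8d 0b 98 4c.
Inner hash: sum = 124+22+54+184+141+11+152+76 = 764 → 02 fc.
Outer input = (K'⊕opad) ∥ inner = 16 7c 5c ∥ 02 fc.
Outer hash (tag): sum = 22+124+92+2+252 = 492 → 01 ec.

01ec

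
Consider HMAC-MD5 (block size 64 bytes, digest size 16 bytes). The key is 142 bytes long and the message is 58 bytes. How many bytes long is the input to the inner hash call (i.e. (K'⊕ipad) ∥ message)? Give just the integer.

122

Key is 142 > 64 bytes, so it is hashed to 16 bytes then zero-padded to 64: |K'| = 64.
Inner input = (K'⊕ipad) ∥ m → 64 + 58 = 122 bytes.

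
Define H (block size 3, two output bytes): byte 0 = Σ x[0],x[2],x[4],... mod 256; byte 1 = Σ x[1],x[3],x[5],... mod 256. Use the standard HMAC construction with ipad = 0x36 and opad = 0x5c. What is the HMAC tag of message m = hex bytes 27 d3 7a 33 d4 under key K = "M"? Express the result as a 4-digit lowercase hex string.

1813

Key "M" = 4d is 1 byte ≤ B = 3; zero-pad to 3 bytes: K' = 4d 00 00.
K' ⊕ ipad = 7b 36 36.  K' ⊕ opad = 11 5c 5c.
Inner input = (K'⊕ipad) ∥ m = 7b 36 36 ∥ 27 d3 7a 33 d4.
Inner hash: even-index sum = 439 mod 256 = 183; odd-index sum = 427 mod 256 = 171 → b7 ab.
Outer input = (K'⊕opad) ∥ inner = 11 5c 5c ∥ b7 ab.
Outer hash (tag): even-index sum = 280 mod 256 = 24; odd-index sum = 275 mod 256 = 19 → 18 13.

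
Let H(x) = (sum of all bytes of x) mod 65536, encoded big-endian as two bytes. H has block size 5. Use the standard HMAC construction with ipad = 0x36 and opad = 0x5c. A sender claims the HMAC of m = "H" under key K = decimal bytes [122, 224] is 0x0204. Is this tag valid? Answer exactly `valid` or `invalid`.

Key decimal bytes [122, 224] = 7a e0 is 2 bytes ≤ B = 5; zero-pad to 5 bytes: K' = 7a e0 00 00 00.
K' ⊕ ipad = 4c d6 36 36 36; K' ⊕ opad = 26 bc 5c 5c 5c.
Inner hash: sum = 76+214+54+54+54+72 = 524 → 02 0c.
Outer hash (recomputed tag): sum = 38+188+92+92+92+2+12 = 516 → 02 04.
Recomputed tag = 0204; claimed = 0204 → match.

valid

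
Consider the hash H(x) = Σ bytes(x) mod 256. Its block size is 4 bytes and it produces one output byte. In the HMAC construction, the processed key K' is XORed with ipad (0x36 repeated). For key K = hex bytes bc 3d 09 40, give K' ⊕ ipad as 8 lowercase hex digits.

8a0b3f76

Key hex bytes bc 3d 09 40 is exactly B = 4 bytes: K' = bc 3d 09 40.
XOR each byte with 0x36: bc⊕36=8a, 3d⊕36=0b, 09⊕36=3f, 40⊕36=76.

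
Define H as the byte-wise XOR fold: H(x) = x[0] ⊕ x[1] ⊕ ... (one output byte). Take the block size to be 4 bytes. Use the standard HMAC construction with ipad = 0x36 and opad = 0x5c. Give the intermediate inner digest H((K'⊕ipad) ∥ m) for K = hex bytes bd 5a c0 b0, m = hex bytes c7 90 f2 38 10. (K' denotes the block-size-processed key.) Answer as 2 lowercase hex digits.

Key hex bytes bd 5a c0 b0 is exactly B = 4 bytes: K' = bd 5a c0 b0.
K' ⊕ ipad = 8b 6c f6 86.
Inner input = 8b 6c f6 86 ∥ c7 90 f2 38 10.
Inner hash: XOR 8b⊕6c⊕f6⊕86⊕c7⊕90⊕f2⊕38⊕10 = 1a.

1a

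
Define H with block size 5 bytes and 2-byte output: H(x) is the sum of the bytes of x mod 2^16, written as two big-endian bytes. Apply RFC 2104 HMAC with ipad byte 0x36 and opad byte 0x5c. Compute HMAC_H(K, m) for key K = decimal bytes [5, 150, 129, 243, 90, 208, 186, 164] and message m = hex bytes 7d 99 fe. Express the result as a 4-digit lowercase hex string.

02c3

Key decimal bytes [5, 150, 129, 243, 90, 208, 186, 164] = 05 96 81 f3 5a d0 ba a4 is 8 bytes > B = 5, so hash it first: H(key) = 04 97, then zero-pad to 5 bytes: K' = 04 97 00 00 00.
K' ⊕ ipad = 32 a1 36 36 36.  K' ⊕ opad = 58 cb 5c 5c 5c.
Inner input = (K'⊕ipad) ∥ m = 32 a1 36 36 36 ∥ 7d 99 fe.
Inner hash: sum = 50+161+54+54+54+125+153+254 = 905 → 03 89.
Outer input = (K'⊕opad) ∥ inner = 58 cb 5c 5c 5c ∥ 03 89.
Outer hash (tag): sum = 88+203+92+92+92+3+137 = 707 → 02 c3.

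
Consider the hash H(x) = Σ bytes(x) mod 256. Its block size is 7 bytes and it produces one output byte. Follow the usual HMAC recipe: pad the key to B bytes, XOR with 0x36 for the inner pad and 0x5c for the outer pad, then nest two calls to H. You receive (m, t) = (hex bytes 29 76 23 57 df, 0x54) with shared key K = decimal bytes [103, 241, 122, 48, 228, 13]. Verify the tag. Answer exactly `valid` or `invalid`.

invalid

Key decimal bytes [103, 241, 122, 48, 228, 13] = 67 f1 7a 30 e4 0d is 6 bytes ≤ B = 7; zero-pad to 7 bytes: K' = 67 f1 7a 30 e4 0d 00.
K' ⊕ ipad = 51 c7 4c 06 d2 3b 36; K' ⊕ opad = 3b ad 26 6c b8 51 5c.
Inner hash: sum = 81+199+76+6+210+59+54+41+118+35+87+223 = 1189; mod 256 = 165 → a5.
Outer hash (recomputed tag): sum = 59+173+38+108+184+81+92+165 = 900; mod 256 = 132 → 84.
Recomputed tag = 84; claimed = 54 → mismatch.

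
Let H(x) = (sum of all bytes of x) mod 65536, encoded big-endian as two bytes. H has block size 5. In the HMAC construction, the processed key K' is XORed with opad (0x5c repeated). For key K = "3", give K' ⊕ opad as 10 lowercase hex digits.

6f5c5c5c5c

Key "3" = 33 is 1 byte ≤ B = 5; zero-pad to 5 bytes: K' = 33 00 00 00 00.
XOR each byte with 0x5c: 33⊕5c=6f, 00⊕5c=5c, 00⊕5c=5c, 00⊕5c=5c, 00⊕5c=5c.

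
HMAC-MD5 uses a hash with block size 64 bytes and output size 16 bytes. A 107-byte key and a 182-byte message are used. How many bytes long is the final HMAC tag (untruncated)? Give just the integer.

The tag is one MD5 digest: 16 bytes.

16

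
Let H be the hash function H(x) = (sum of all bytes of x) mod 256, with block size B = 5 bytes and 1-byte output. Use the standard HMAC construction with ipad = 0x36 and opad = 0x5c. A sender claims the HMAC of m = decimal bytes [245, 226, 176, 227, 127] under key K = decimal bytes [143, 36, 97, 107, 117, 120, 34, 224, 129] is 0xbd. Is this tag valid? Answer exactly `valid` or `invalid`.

Key decimal bytes [143, 36, 97, 107, 117, 120, 34, 224, 129] = 8f 24 61 6b 75 78 22 e0 81 is 9 bytes > B = 5, so hash it first: H(key) = ef, then zero-pad to 5 bytes: K' = ef 00 00 00 00.
K' ⊕ ipad = d9 36 36 36 36; K' ⊕ opad = b3 5c 5c 5c 5c.
Inner hash: sum = 217+54+54+54+54+245+226+176+227+127 = 1434; mod 256 = 154 → 9a.
Outer hash (recomputed tag): sum = 179+92+92+92+92+154 = 701; mod 256 = 189 → bd.
Recomputed tag = bd; claimed = bd → match.

valid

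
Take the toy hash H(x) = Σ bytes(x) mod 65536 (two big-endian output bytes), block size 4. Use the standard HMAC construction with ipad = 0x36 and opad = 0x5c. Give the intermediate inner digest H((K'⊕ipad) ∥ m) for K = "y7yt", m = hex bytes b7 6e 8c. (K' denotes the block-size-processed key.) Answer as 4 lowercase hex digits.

Key "y7yt" = 79 37 79 74 is exactly B = 4 bytes: K' = 79 37 79 74.
K' ⊕ ipad = 4f 01 4f 42.
Inner input = 4f 01 4f 42 ∥ b7 6e 8c.
Inner hash: sum = 79+1+79+66+183+110+140 = 658 → 02 92.

0292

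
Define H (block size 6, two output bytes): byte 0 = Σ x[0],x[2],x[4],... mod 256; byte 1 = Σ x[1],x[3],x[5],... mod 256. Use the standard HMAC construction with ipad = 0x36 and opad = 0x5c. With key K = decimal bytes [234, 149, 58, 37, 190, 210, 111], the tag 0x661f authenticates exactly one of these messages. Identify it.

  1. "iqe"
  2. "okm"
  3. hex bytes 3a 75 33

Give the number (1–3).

Key decimal bytes [234, 149, 58, 37, 190, 210, 111] = ea 95 3a 25 be d2 6f is 7 bytes > B = 6, so hash it first: H(key) = 51 8c, then zero-pad to 6 bytes: K' = 51 8c 00 00 00 00.
K' ⊕ ipad = 67 ba 36 36 36 36; K' ⊕ opad = 0d d0 5c 5c 5c 5c.
m1: inner = H(67 ba 36 36 36 36 69 71 65) = a1 97; tag = H(0d d0 5c 5c 5c 5c a1 97) = 661f ← matches
m2: inner = H(67 ba 36 36 36 36 6f 6b 6d) = af 91; tag = H(0d d0 5c 5c 5c 5c af 91) = 7419
m3: inner = H(67 ba 36 36 36 36 3a 75 33) = 40 9b; tag = H(0d d0 5c 5c 5c 5c 40 9b) = 0523

1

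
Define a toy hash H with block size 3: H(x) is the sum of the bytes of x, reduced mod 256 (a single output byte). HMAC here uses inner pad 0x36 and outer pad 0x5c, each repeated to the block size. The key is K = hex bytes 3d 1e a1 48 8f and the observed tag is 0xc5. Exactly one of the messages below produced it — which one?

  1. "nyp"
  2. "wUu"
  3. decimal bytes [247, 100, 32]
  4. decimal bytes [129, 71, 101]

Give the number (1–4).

Key hex bytes 3d 1e a1 48 8f is 5 bytes > B = 3, so hash it first: H(key) = d3, then zero-pad to 3 bytes: K' = d3 00 00.
K' ⊕ ipad = e5 36 36; K' ⊕ opad = 8f 5c 5c.
m1: inner = H(e5 36 36 6e 79 70) = a8; tag = H(8f 5c 5c a8) = ef
m2: inner = H(e5 36 36 77 55 75) = 92; tag = H(8f 5c 5c 92) = d9
m3: inner = H(e5 36 36 f7 64 20) = cc; tag = H(8f 5c 5c cc) = 13
m4: inner = H(e5 36 36 81 47 65) = 7e; tag = H(8f 5c 5c 7e) = c5 ← matches

4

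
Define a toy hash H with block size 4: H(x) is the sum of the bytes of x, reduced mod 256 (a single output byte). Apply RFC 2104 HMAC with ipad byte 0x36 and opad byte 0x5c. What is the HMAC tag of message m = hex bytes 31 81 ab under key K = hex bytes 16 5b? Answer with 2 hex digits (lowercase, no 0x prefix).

5f

Key hex bytes 16 5b is 2 bytes ≤ B = 4; zero-pad to 4 bytes: K' = 16 5b 00 00.
K' ⊕ ipad = 20 6d 36 36.  K' ⊕ opad = 4a 07 5c 5c.
Inner input = (K'⊕ipad) ∥ m = 20 6d 36 36 ∥ 31 81 ab.
Inner hash: sum = 32+109+54+54+49+129+171 = 598; mod 256 = 86 → 56.
Outer input = (K'⊕opad) ∥ inner = 4a 07 5c 5c ∥ 56.
Outer hash (tag): sum = 74+7+92+92+86 = 351; mod 256 = 95 → 5f.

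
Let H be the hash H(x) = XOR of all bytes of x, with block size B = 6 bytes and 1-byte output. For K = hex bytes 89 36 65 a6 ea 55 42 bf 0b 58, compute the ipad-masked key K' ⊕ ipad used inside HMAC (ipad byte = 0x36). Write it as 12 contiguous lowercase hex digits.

Key hex bytes 89 36 65 a6 ea 55 42 bf 0b 58 is 10 bytes > B = 6, so hash it first: H(key) = 6d, then zero-pad to 6 bytes: K' = 6d 00 00 00 00 00.
XOR each byte with 0x36: 6d⊕36=5b, 00⊕36=36, 00⊕36=36, 00⊕36=36, 00⊕36=36, 00⊕36=36.

5b3636363636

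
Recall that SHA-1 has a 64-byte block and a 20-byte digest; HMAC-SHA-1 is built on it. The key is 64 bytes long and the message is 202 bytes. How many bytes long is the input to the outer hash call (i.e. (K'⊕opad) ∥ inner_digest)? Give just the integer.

Key is 64 ≤ 64 bytes, zero-padded: |K'| = 64.
Outer input = (K'⊕opad) ∥ H(inner) → 64 + 20 = 84 bytes.

84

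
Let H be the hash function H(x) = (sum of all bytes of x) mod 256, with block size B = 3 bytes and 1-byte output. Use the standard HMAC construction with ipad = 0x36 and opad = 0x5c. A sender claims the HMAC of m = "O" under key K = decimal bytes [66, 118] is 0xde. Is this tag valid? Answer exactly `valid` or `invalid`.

invalid

Key decimal bytes [66, 118] = 42 76 is 2 bytes ≤ B = 3; zero-pad to 3 bytes: K' = 42 76 00.
K' ⊕ ipad = 74 40 36; K' ⊕ opad = 1e 2a 5c.
Inner hash: sum = 116+64+54+79 = 313; mod 256 = 57 → 39.
Outer hash (recomputed tag): sum = 30+42+92+57 = 221 → dd.
Recomputed tag = dd; claimed = de → mismatch.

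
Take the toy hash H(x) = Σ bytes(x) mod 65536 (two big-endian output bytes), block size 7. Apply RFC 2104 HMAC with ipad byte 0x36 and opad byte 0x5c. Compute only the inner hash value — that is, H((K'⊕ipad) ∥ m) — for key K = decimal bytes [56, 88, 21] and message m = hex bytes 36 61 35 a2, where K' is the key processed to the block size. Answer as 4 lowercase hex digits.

02e5

Key decimal bytes [56, 88, 21] = 38 58 15 is 3 bytes ≤ B = 7; zero-pad to 7 bytes: K' = 38 58 15 00 00 00 00.
K' ⊕ ipad = 0e 6e 23 36 36 36 36.
Inner input = 0e 6e 23 36 36 36 36 ∥ 36 61 35 a2.
Inner hash: sum = 14+110+35+54+54+54+54+54+97+53+162 = 741 → 02 e5.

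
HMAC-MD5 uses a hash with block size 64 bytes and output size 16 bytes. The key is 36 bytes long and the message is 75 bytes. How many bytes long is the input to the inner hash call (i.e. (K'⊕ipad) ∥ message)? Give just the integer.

139

Key is 36 ≤ 64 bytes, zero-padded: |K'| = 64.
Inner input = (K'⊕ipad) ∥ m → 64 + 75 = 139 bytes.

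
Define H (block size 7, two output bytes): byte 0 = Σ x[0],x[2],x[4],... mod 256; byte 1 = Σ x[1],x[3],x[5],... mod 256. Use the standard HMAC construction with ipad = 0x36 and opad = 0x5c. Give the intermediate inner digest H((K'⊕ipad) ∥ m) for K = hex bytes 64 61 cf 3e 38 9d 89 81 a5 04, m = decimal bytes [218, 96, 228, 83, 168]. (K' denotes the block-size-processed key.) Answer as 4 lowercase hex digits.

04c9

Key hex bytes 64 61 cf 3e 38 9d 89 81 a5 04 is 10 bytes > B = 7, so hash it first: H(key) = 99 c1, then zero-pad to 7 bytes: K' = 99 c1 00 00 00 00 00.
K' ⊕ ipad = af f7 36 36 36 36 36.
Inner input = af f7 36 36 36 36 36 ∥ da 60 e4 53 a8.
Inner hash: even-index sum = 516 mod 256 = 4; odd-index sum = 969 mod 256 = 201 → 04 c9.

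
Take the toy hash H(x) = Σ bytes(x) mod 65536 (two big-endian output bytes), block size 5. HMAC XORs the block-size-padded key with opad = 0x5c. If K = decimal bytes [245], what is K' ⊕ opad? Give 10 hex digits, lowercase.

a95c5c5c5c

Key decimal bytes [245] = f5 is 1 byte ≤ B = 5; zero-pad to 5 bytes: K' = f5 00 00 00 00.
XOR each byte with 0x5c: f5⊕5c=a9, 00⊕5c=5c, 00⊕5c=5c, 00⊕5c=5c, 00⊕5c=5c.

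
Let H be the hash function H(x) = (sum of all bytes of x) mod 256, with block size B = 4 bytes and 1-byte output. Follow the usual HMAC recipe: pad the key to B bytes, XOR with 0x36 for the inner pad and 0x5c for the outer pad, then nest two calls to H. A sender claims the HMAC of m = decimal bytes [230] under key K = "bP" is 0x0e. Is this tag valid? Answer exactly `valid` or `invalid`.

Key "bP" = 62 50 is 2 bytes ≤ B = 4; zero-pad to 4 bytes: K' = 62 50 00 00.
K' ⊕ ipad = 54 66 36 36; K' ⊕ opad = 3e 0c 5c 5c.
Inner hash: sum = 84+102+54+54+230 = 524; mod 256 = 12 → 0c.
Outer hash (recomputed tag): sum = 62+12+92+92+12 = 270; mod 256 = 14 → 0e.
Recomputed tag = 0e; claimed = 0e → match.

valid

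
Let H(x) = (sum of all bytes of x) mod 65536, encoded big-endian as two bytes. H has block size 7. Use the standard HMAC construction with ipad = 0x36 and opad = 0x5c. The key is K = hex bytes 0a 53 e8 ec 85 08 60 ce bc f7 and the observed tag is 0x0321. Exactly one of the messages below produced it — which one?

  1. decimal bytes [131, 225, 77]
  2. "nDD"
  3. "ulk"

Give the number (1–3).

Key hex bytes 0a 53 e8 ec 85 08 60 ce bc f7 is 10 bytes > B = 7, so hash it first: H(key) = 05 9f, then zero-pad to 7 bytes: K' = 05 9f 00 00 00 00 00.
K' ⊕ ipad = 33 a9 36 36 36 36 36; K' ⊕ opad = 59 c3 5c 5c 5c 5c 5c.
m1: inner = H(33 a9 36 36 36 36 36 83 e1 4d) = 03 9b; tag = H(59 c3 5c 5c 5c 5c 5c 03 9b) = 0386
m2: inner = H(33 a9 36 36 36 36 36 6e 44 44) = 02 e0; tag = H(59 c3 5c 5c 5c 5c 5c 02 e0) = 03ca
m3: inner = H(33 a9 36 36 36 36 36 75 6c 6b) = 03 36; tag = H(59 c3 5c 5c 5c 5c 5c 03 36) = 0321 ← matches

3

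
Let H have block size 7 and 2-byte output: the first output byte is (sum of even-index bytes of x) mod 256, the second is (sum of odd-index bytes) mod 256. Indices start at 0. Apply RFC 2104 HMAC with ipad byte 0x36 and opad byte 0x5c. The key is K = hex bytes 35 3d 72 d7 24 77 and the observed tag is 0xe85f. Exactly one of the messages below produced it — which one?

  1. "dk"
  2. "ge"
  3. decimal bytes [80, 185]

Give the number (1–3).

3

Key hex bytes 35 3d 72 d7 24 77 is 6 bytes ≤ B = 7; zero-pad to 7 bytes: K' = 35 3d 72 d7 24 77 00.
K' ⊕ ipad = 03 0b 44 e1 12 41 36; K' ⊕ opad = 69 61 2e 8b 78 2b 5c.
m1: inner = H(03 0b 44 e1 12 41 36 64 6b) = fa 91; tag = H(69 61 2e 8b 78 2b 5c fa 91) = fc11
m2: inner = H(03 0b 44 e1 12 41 36 67 65) = f4 94; tag = H(69 61 2e 8b 78 2b 5c f4 94) = ff0b
m3: inner = H(03 0b 44 e1 12 41 36 50 b9) = 48 7d; tag = H(69 61 2e 8b 78 2b 5c 48 7d) = e85f ← matches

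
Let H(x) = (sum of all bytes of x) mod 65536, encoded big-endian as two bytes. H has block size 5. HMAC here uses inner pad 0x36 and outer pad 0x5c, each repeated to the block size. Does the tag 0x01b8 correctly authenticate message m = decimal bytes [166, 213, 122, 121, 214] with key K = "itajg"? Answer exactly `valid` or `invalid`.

Key "itajg" = 69 74 61 6a 67 is exactly B = 5 bytes: K' = 69 74 61 6a 67.
K' ⊕ ipad = 5f 42 57 5c 51; K' ⊕ opad = 35 28 3d 36 3b.
Inner hash: sum = 95+66+87+92+81+166+213+122+121+214 = 1257 → 04 e9.
Outer hash (recomputed tag): sum = 53+40+61+54+59+4+233 = 504 → 01 f8.
Recomputed tag = 01f8; claimed = 01b8 → mismatch.

invalid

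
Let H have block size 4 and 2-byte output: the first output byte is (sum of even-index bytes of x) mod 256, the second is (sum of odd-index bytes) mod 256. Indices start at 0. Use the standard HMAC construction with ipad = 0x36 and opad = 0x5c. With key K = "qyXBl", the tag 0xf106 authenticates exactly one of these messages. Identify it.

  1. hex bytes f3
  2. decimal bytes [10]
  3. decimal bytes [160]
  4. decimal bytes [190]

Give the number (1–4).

1

Key "qyXBl" = 71 79 58 42 6c is 5 bytes > B = 4, so hash it first: H(key) = 35 bb, then zero-pad to 4 bytes: K' = 35 bb 00 00.
K' ⊕ ipad = 03 8d 36 36; K' ⊕ opad = 69 e7 5c 5c.
m1: inner = H(03 8d 36 36 f3) = 2c c3; tag = H(69 e7 5c 5c 2c c3) = f106 ← matches
m2: inner = H(03 8d 36 36 0a) = 43 c3; tag = H(69 e7 5c 5c 43 c3) = 0806
m3: inner = H(03 8d 36 36 a0) = d9 c3; tag = H(69 e7 5c 5c d9 c3) = 9e06
m4: inner = H(03 8d 36 36 be) = f7 c3; tag = H(69 e7 5c 5c f7 c3) = bc06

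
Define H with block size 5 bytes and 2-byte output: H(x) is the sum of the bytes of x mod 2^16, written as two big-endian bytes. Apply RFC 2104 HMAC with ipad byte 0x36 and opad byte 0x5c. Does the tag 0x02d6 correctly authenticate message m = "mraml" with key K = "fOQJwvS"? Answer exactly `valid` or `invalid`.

valid

Key "fOQJwvS" = 66 4f 51 4a 77 76 53 is 7 bytes > B = 5, so hash it first: H(key) = 02 90, then zero-pad to 5 bytes: K' = 02 90 00 00 00.
K' ⊕ ipad = 34 a6 36 36 36; K' ⊕ opad = 5e cc 5c 5c 5c.
Inner hash: sum = 52+166+54+54+54+109+114+97+109+108 = 917 → 03 95.
Outer hash (recomputed tag): sum = 94+204+92+92+92+3+149 = 726 → 02 d6.
Recomputed tag = 02d6; claimed = 02d6 → match.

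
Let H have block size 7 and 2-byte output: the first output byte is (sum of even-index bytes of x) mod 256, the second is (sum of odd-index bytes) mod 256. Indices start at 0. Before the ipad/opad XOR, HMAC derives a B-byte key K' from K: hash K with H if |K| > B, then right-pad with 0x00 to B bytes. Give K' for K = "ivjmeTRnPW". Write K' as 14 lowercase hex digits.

|K| = 10 > B = 7, so first hash the key.
H(K): even-index sum = 474 mod 256 = 218; odd-index sum = 508 mod 256 = 252 → da fc.
Zero-pad H(K) = da fc to 7 bytes: K' = da fc 00 00 00 00 00.

dafc0000000000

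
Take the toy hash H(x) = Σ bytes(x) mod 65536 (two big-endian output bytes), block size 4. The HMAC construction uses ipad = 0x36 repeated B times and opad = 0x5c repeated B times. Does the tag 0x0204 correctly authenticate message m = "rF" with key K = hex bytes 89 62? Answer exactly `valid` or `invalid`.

valid

Key hex bytes 89 62 is 2 bytes ≤ B = 4; zero-pad to 4 bytes: K' = 89 62 00 00.
K' ⊕ ipad = bf 54 36 36; K' ⊕ opad = d5 3e 5c 5c.
Inner hash: sum = 191+84+54+54+114+70 = 567 → 02 37.
Outer hash (recomputed tag): sum = 213+62+92+92+2+55 = 516 → 02 04.
Recomputed tag = 0204; claimed = 0204 → match.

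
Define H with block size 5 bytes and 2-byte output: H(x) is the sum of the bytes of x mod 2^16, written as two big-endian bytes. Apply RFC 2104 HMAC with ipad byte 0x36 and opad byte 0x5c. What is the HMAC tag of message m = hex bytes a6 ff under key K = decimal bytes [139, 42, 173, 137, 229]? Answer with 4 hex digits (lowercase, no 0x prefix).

047b

Key decimal bytes [139, 42, 173, 137, 229] = 8b 2a ad 89 e5 is exactly B = 5 bytes: K' = 8b 2a ad 89 e5.
K' ⊕ ipad = bd 1c 9b bf d3.  K' ⊕ opad = d7 76 f1 d5 b9.
Inner input = (K'⊕ipad) ∥ m = bd 1c 9b bf d3 ∥ a6 ff.
Inner hash: sum = 189+28+155+191+211+166+255 = 1195 → 04 ab.
Outer input = (K'⊕opad) ∥ inner = d7 76 f1 d5 b9 ∥ 04 ab.
Outer hash (tag): sum = 215+118+241+213+185+4+171 = 1147 → 04 7b.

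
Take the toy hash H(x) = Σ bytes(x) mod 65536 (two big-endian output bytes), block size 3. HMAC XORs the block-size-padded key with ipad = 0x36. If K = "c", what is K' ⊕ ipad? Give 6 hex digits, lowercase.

553636

Key "c" = 63 is 1 byte ≤ B = 3; zero-pad to 3 bytes: K' = 63 00 00.
XOR each byte with 0x36: 63⊕36=55, 00⊕36=36, 00⊕36=36.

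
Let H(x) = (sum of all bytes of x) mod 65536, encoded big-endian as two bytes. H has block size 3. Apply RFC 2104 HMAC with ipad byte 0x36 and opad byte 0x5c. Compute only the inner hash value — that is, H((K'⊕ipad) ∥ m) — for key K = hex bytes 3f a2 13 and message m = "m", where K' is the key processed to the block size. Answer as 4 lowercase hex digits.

Key hex bytes 3f a2 13 is exactly B = 3 bytes: K' = 3f a2 13.
K' ⊕ ipad = 09 94 25.
Inner input = 09 94 25 ∥ 6d.
Inner hash: sum = 9+148+37+109 = 303 → 01 2f.

012f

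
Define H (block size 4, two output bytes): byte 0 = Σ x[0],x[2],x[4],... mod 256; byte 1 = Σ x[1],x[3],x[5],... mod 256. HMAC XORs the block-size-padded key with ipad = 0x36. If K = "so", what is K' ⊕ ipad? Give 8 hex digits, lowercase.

45593636

Key "so" = 73 6f is 2 bytes ≤ B = 4; zero-pad to 4 bytes: K' = 73 6f 00 00.
XOR each byte with 0x36: 73⊕36=45, 6f⊕36=59, 00⊕36=36, 00⊕36=36.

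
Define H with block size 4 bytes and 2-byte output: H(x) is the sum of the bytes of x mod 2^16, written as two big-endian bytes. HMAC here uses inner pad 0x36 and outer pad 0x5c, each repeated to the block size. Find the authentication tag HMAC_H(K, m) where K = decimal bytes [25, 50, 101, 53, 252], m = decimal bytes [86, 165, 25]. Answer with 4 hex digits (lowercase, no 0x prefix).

Key decimal bytes [25, 50, 101, 53, 252] = 19 32 65 35 fc is 5 bytes > B = 4, so hash it first: H(key) = 01 e1, then zero-pad to 4 bytes: K' = 01 e1 00 00.
K' ⊕ ipad = 37 d7 36 36.  K' ⊕ opad = 5d bd 5c 5c.
Inner input = (K'⊕ipad) ∥ m = 37 d7 36 36 ∥ 56 a5 19.
Inner hash: sum = 55+215+54+54+86+165+25 = 654 → 02 8e.
Outer input = (K'⊕opad) ∥ inner = 5d bd 5c 5c ∥ 02 8e.
Outer hash (tag): sum = 93+189+92+92+2+142 = 610 → 02 62.

0262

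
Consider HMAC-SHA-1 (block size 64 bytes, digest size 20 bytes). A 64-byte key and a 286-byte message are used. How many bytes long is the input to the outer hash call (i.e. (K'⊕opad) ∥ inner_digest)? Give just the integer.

84

Key is 64 ≤ 64 bytes, zero-padded: |K'| = 64.
Outer input = (K'⊕opad) ∥ H(inner) → 64 + 20 = 84 bytes.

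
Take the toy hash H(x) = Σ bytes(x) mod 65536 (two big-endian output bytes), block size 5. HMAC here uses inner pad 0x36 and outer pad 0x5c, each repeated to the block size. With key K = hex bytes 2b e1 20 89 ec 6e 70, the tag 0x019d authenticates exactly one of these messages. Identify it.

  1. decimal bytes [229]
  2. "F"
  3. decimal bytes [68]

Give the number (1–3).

1

Key hex bytes 2b e1 20 89 ec 6e 70 is 7 bytes > B = 5, so hash it first: H(key) = 03 7f, then zero-pad to 5 bytes: K' = 03 7f 00 00 00.
K' ⊕ ipad = 35 49 36 36 36; K' ⊕ opad = 5f 23 5c 5c 5c.
m1: inner = H(35 49 36 36 36 e5) = 02 05; tag = H(5f 23 5c 5c 5c 02 05) = 019d ← matches
m2: inner = H(35 49 36 36 36 46) = 01 66; tag = H(5f 23 5c 5c 5c 01 66) = 01fd
m3: inner = H(35 49 36 36 36 44) = 01 64; tag = H(5f 23 5c 5c 5c 01 64) = 01fb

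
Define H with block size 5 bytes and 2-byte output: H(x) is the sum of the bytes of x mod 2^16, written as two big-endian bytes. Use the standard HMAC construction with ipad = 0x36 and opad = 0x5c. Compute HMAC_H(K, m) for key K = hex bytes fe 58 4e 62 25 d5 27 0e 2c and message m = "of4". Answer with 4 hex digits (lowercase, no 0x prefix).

01e9

Key hex bytes fe 58 4e 62 25 d5 27 0e 2c is 9 bytes > B = 5, so hash it first: H(key) = 03 61, then zero-pad to 5 bytes: K' = 03 61 00 00 00.
K' ⊕ ipad = 35 57 36 36 36.  K' ⊕ opad = 5f 3d 5c 5c 5c.
Inner input = (K'⊕ipad) ∥ m = 35 57 36 36 36 ∥ 6f 66 34.
Inner hash: sum = 53+87+54+54+54+111+102+52 = 567 → 02 37.
Outer input = (K'⊕opad) ∥ inner = 5f 3d 5c 5c 5c ∥ 02 37.
Outer hash (tag): sum = 95+61+92+92+92+2+55 = 489 → 01 e9.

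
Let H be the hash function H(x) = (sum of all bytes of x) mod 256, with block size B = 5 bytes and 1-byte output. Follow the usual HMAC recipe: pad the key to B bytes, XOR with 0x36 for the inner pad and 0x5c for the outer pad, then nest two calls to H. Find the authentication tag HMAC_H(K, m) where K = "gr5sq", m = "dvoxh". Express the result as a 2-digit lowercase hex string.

Key "gr5sq" = 67 72 35 73 71 is exactly B = 5 bytes: K' = 67 72 35 73 71.
K' ⊕ ipad = 51 44 03 45 47.  K' ⊕ opad = 3b 2e 69 2f 2d.
Inner input = (K'⊕ipad) ∥ m = 51 44 03 45 47 ∥ 64 76 6f 78 68.
Inner hash: sum = 81+68+3+69+71+100+118+111+120+104 = 845; mod 256 = 77 → 4d.
Outer input = (K'⊕opad) ∥ inner = 3b 2e 69 2f 2d ∥ 4d.
Outer hash (tag): sum = 59+46+105+47+45+77 = 379; mod 256 = 123 → 7b.

7b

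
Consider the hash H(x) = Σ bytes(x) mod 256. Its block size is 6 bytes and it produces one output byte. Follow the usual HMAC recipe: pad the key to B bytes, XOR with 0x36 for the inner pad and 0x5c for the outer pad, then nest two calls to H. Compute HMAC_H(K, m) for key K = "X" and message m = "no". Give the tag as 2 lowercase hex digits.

Key "X" = 58 is 1 byte ≤ B = 6; zero-pad to 6 bytes: K' = 58 00 00 00 00 00.
K' ⊕ ipad = 6e 36 36 36 36 36.  K' ⊕ opad = 04 5c 5c 5c 5c 5c.
Inner input = (K'⊕ipad) ∥ m = 6e 36 36 36 36 36 ∥ 6e 6f.
Inner hash: sum = 110+54+54+54+54+54+110+111 = 601; mod 256 = 89 → 59.
Outer input = (K'⊕opad) ∥ inner = 04 5c 5c 5c 5c 5c ∥ 59.
Outer hash (tag): sum = 4+92+92+92+92+92+89 = 553; mod 256 = 41 → 29.

29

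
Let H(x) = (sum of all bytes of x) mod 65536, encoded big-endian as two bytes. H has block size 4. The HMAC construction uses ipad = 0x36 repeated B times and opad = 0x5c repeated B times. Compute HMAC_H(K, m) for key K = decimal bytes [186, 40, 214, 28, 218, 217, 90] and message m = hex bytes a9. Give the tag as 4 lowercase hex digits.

01f7

Key decimal bytes [186, 40, 214, 28, 218, 217, 90] = ba 28 d6 1c da d9 5a is 7 bytes > B = 4, so hash it first: H(key) = 03 e1, then zero-pad to 4 bytes: K' = 03 e1 00 00.
K' ⊕ ipad = 35 d7 36 36.  K' ⊕ opad = 5f bd 5c 5c.
Inner input = (K'⊕ipad) ∥ m = 35 d7 36 36 ∥ a9.
Inner hash: sum = 53+215+54+54+169 = 545 → 02 21.
Outer input = (K'⊕opad) ∥ inner = 5f bd 5c 5c ∥ 02 21.
Outer hash (tag): sum = 95+189+92+92+2+33 = 503 → 01 f7.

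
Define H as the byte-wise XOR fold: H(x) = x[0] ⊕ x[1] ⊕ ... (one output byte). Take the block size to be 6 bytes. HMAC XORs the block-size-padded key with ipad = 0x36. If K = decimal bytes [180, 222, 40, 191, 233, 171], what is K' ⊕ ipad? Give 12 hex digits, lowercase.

82e81e89df9d

Key decimal bytes [180, 222, 40, 191, 233, 171] = b4 de 28 bf e9 ab is exactly B = 6 bytes: K' = b4 de 28 bf e9 ab.
XOR each byte with 0x36: b4⊕36=82, de⊕36=e8, 28⊕36=1e, bf⊕36=89, e9⊕36=df, ab⊕36=9d.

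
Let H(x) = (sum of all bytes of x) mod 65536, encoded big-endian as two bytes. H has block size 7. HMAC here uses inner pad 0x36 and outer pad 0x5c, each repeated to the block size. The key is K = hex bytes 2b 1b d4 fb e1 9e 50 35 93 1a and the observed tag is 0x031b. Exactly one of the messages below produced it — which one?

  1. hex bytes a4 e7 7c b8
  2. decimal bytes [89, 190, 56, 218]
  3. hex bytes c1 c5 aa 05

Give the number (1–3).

2

Key hex bytes 2b 1b d4 fb e1 9e 50 35 93 1a is 10 bytes > B = 7, so hash it first: H(key) = 04 c6, then zero-pad to 7 bytes: K' = 04 c6 00 00 00 00 00.
K' ⊕ ipad = 32 f0 36 36 36 36 36; K' ⊕ opad = 58 9a 5c 5c 5c 5c 5c.
m1: inner = H(32 f0 36 36 36 36 36 a4 e7 7c b8) = 04 ef; tag = H(58 9a 5c 5c 5c 5c 5c 04 ef) = 03b1
m2: inner = H(32 f0 36 36 36 36 36 59 be 38 da) = 04 59; tag = H(58 9a 5c 5c 5c 5c 5c 04 59) = 031b ← matches
m3: inner = H(32 f0 36 36 36 36 36 c1 c5 aa 05) = 04 65; tag = H(58 9a 5c 5c 5c 5c 5c 04 65) = 0327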